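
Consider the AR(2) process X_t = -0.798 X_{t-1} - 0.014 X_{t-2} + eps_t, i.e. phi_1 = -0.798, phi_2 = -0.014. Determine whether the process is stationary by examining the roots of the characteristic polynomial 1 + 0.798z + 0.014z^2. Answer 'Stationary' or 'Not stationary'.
\text{Stationary}

The AR(p) characteristic polynomial is P(z) = 1 + 0.798z + 0.014z^2.
Stationarity requires all roots to lie outside the unit circle, i.e. |z| > 1 for every root.
Set 1 + (0.798) z + (0.014) z^2 = 0, i.e. a z^2 + b z + c = 0 with a = 0.014, b = 0.798, c = 1.
Discriminant D = b^2 - 4ac = (0.798)^2 - 4*(0.014)*1 = 0.636804 - (0.056) = 0.580804.
D >= 0, so the roots are real: z = (-b +/- sqrt(D)) / (2a) = (-0.798 +/- 0.762105) / (0.028).
  z_1 = (-0.798 + 0.762105) / (0.028) = -1.282,   |z_1| = 1.282.
  z_2 = (-0.798 - 0.762105) / (0.028) = -55.718,   |z_2| = 55.718.
Moduli of all roots: 1.2820, 55.7180.
All moduli strictly greater than 1? Yes.
Verdict: Stationary.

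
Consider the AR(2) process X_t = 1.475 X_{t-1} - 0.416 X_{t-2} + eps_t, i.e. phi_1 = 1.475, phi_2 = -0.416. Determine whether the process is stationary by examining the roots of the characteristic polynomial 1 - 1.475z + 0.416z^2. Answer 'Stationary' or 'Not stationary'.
\text{Not stationary}

The AR(p) characteristic polynomial is P(z) = 1 - 1.475z + 0.416z^2.
Stationarity requires all roots to lie outside the unit circle, i.e. |z| > 1 for every root.
Set 1 + (-1.475) z + (0.416) z^2 = 0, i.e. a z^2 + b z + c = 0 with a = 0.416, b = -1.475, c = 1.
Discriminant D = b^2 - 4ac = (-1.475)^2 - 4*(0.416)*1 = 2.175625 - (1.664) = 0.511625.
D >= 0, so the roots are real: z = (-b +/- sqrt(D)) / (2a) = (1.475 +/- 0.71528) / (0.832).
  z_1 = (1.475 + 0.71528) / (0.832) = 2.6325,   |z_1| = 2.6325.
  z_2 = (1.475 - 0.71528) / (0.832) = 0.9131,   |z_2| = 0.9131.
Moduli of all roots: 2.6325, 0.9131.
All moduli strictly greater than 1? No.
Verdict: Not stationary.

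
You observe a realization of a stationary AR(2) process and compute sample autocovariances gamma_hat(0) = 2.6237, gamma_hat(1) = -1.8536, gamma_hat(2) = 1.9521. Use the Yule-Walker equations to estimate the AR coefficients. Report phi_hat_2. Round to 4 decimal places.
\hat\phi_{2} = 0.4890

The Yule-Walker equations for an AR(p) process read, in matrix form,
  Gamma_p phi = r_p,   with   (Gamma_p)_{ij} = gamma(|i - j|),
                       (r_p)_i = gamma(i),   i,j = 1..p.
Substitute the sample gammas (Toeplitz matrix and right-hand side of size 2):
  Gamma_p = [[2.6237, -1.8536], [-1.8536, 2.6237]]
  r_p     = [-1.8536, 1.9521]
Written out:
  2.6237 phi_1 - 1.8536 phi_2 = -1.8536
  -1.8536 phi_1 + 2.6237 phi_2 = 1.9521
Solve by Cramer's rule:
  det = gamma(0)^2 - gamma(1)^2 = (2.6237)^2 - (-1.8536)^2 = 6.88380169 - 3.43583296 = 3.44796873
  phi_hat_1 = [gamma(1) gamma(0) - gamma(1) gamma(2)] / det = [(-1.8536)(2.6237) - (-1.8536)(1.9521)] / 3.44796873 = -1.24487776 / 3.44796873 = -0.361
  phi_hat_2 = [gamma(0) gamma(2) - gamma(1)^2] / det = [(2.6237)(1.9521) - (-1.8536)^2] / 3.44796873 = 1.68589181 / 3.44796873 = 0.489
So phi_hat = [-0.3610, 0.4890].
Therefore phi_hat_2 = 0.4890.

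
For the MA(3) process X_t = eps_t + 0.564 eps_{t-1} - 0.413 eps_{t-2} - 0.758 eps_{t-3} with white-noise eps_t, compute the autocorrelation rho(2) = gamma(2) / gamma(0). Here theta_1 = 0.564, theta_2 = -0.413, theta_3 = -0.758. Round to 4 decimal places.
\rho(2) = -0.4074

For an MA(q) process with theta_0 = 1, the autocovariance is
  gamma(k) = sigma^2 * sum_{i=0..q-k} theta_i * theta_{i+k},
and rho(k) = gamma(k) / gamma(0). Sigma^2 cancels.
  numerator   = (1)*(-0.413) + (0.564)*(-0.758) = -0.840512.
  denominator = (1)^2 + (0.564)^2 + (-0.413)^2 + (-0.758)^2 = 2.063229.
  rho(2) = -0.840512 / 2.063229 = -0.4074.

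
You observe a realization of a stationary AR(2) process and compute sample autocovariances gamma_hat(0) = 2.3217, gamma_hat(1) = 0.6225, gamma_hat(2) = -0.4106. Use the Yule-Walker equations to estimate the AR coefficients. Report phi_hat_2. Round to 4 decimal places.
\hat\phi_{2} = -0.2680

The Yule-Walker equations for an AR(p) process read, in matrix form,
  Gamma_p phi = r_p,   with   (Gamma_p)_{ij} = gamma(|i - j|),
                       (r_p)_i = gamma(i),   i,j = 1..p.
Substitute the sample gammas (Toeplitz matrix and right-hand side of size 2):
  Gamma_p = [[2.3217, 0.6225], [0.6225, 2.3217]]
  r_p     = [0.6225, -0.4106]
Written out:
  2.3217 phi_1 + 0.6225 phi_2 = 0.6225
  0.6225 phi_1 + 2.3217 phi_2 = -0.4106
Solve by Cramer's rule:
  det = gamma(0)^2 - gamma(1)^2 = (2.3217)^2 - (0.6225)^2 = 5.39029089 - 0.38750625 = 5.00278464
  phi_hat_1 = [gamma(1) gamma(0) - gamma(1) gamma(2)] / det = [(0.6225)(2.3217) - (0.6225)(-0.4106)] / 5.00278464 = 1.70085675 / 5.00278464 = 0.34
  phi_hat_2 = [gamma(0) gamma(2) - gamma(1)^2] / det = [(2.3217)(-0.4106) - (0.6225)^2] / 5.00278464 = -1.34079627 / 5.00278464 = -0.268
So phi_hat = [0.3400, -0.2680].
Therefore phi_hat_2 = -0.2680.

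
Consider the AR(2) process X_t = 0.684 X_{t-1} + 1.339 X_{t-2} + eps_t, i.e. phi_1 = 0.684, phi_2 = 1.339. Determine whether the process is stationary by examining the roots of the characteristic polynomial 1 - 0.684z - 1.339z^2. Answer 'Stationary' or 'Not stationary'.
\text{Not stationary}

The AR(p) characteristic polynomial is P(z) = 1 - 0.684z - 1.339z^2.
Stationarity requires all roots to lie outside the unit circle, i.e. |z| > 1 for every root.
Set 1 + (-0.684) z + (-1.339) z^2 = 0, i.e. a z^2 + b z + c = 0 with a = -1.339, b = -0.684, c = 1.
Discriminant D = b^2 - 4ac = (-0.684)^2 - 4*(-1.339)*1 = 0.467856 - (-5.356) = 5.823856.
D >= 0, so the roots are real: z = (-b +/- sqrt(D)) / (2a) = (0.684 +/- 2.413267) / (-2.678).
  z_1 = (0.684 + 2.413267) / (-2.678) = -1.1566,   |z_1| = 1.1566.
  z_2 = (0.684 - 2.413267) / (-2.678) = 0.6457,   |z_2| = 0.6457.
Moduli of all roots: 1.1566, 0.6457.
All moduli strictly greater than 1? No.
Verdict: Not stationary.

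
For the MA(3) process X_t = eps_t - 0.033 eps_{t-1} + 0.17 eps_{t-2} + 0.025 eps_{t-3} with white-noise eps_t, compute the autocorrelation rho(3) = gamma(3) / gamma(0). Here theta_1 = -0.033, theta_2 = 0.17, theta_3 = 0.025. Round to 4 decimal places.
\rho(3) = 0.0243

For an MA(q) process with theta_0 = 1, the autocovariance is
  gamma(k) = sigma^2 * sum_{i=0..q-k} theta_i * theta_{i+k},
and rho(k) = gamma(k) / gamma(0). Sigma^2 cancels.
  numerator   = (1)*(0.025) = 0.025.
  denominator = (1)^2 + (-0.033)^2 + (0.17)^2 + (0.025)^2 = 1.030614.
  rho(3) = 0.025 / 1.030614 = 0.0243.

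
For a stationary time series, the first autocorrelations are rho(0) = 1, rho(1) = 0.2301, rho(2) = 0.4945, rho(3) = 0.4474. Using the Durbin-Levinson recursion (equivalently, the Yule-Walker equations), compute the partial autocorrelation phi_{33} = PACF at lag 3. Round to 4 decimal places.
\phi_{33} = 0.3769

The PACF at lag k is phi_{kk}, the last component of the solution
to the Yule-Walker system G_k phi = r_k where
  (G_k)_{ij} = rho(|i - j|), (r_k)_i = rho(i), i,j = 1..k.
Equivalently, Durbin-Levinson gives phi_{kk} iteratively:
  phi_{11} = rho(1)
  phi_{kk} = [rho(k) - sum_{j=1..k-1} phi_{k-1,j} rho(k-j)]
            / [1 - sum_{j=1..k-1} phi_{k-1,j} rho(j)],
  phi_{k,j} = phi_{k-1,j} - phi_{kk} phi_{k-1,k-j},  j = 1..k-1.
Step k = 1:
  phi_11 = rho(1) = 0.2301.
Step k = 2:
  phi_22 = [rho(2) - phi_11 rho(1)] / [1 - phi_11 rho(1)] = [0.4945 - (0.2301)(0.2301)] / [1 - (0.2301)(0.2301)]
         = 0.44155399 / 0.94705399 = 0.46624.
  Update: phi_21 = phi_11 - phi_22 phi_11 = 0.2301 - (0.46624)(0.2301) = 0.122818.
Step k = 3:
  phi_33 = [rho(3) - phi_21 rho(2) - phi_22 rho(1)] / [1 - phi_21 rho(1) - phi_22 rho(2)]
    numerator   = 0.4474 - (0.122818)(0.4945) - (0.46624)(0.2301) = 0.27938464
    denominator = 1 - (0.122818)(0.2301) - (0.46624)(0.4945) = 0.74118407
  phi_33 = 0.27938464 / 0.74118407 = 0.3769.
Therefore phi_{33} = 0.3769.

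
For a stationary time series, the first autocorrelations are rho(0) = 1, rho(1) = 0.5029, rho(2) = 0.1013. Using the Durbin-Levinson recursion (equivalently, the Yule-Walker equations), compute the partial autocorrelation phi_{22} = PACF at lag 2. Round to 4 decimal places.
\phi_{22} = -0.2029

The PACF at lag k is phi_{kk}, the last component of the solution
to the Yule-Walker system G_k phi = r_k where
  (G_k)_{ij} = rho(|i - j|), (r_k)_i = rho(i), i,j = 1..k.
Equivalently, Durbin-Levinson gives phi_{kk} iteratively:
  phi_{11} = rho(1)
  phi_{kk} = [rho(k) - sum_{j=1..k-1} phi_{k-1,j} rho(k-j)]
            / [1 - sum_{j=1..k-1} phi_{k-1,j} rho(j)],
  phi_{k,j} = phi_{k-1,j} - phi_{kk} phi_{k-1,k-j},  j = 1..k-1.
Step k = 1:
  phi_11 = rho(1) = 0.5029.
Step k = 2:
  phi_22 = [rho(2) - phi_11 rho(1)] / [1 - phi_11 rho(1)] = [0.1013 - (0.5029)(0.5029)] / [1 - (0.5029)(0.5029)]
         = -0.15160841 / 0.74709159 = -0.2029.
Therefore phi_{22} = -0.2029.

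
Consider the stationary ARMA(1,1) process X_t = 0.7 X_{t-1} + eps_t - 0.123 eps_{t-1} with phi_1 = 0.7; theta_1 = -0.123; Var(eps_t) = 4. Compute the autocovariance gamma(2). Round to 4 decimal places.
\gamma(2) = 2.8951

Multiply the model equation by X_{t-k} and take expectations. With theta_0 = psi_0 = 1 and psi_j the MA(infinity) weights, this gives
  gamma(k) - sum_i phi_i gamma(k-i) = c_k,
  c_k = sigma^2 * sum_{j=k..q} theta_j psi_{j-k}   (c_k = 0 for k > q),
using gamma(-m) = gamma(m).
psi-weights needed (psi_j = theta_j + sum_i phi_i psi_{j-i}):
  psi_1 = theta_1 + phi_1 = -0.123 + (0.7) = 0.577
Right-hand sides:
  c_0 = sigma^2 (1 + theta_1 psi_1) = 4 * (1 + (-0.123)(0.577)) = 4 * 0.929029 = 3.716116
  c_1 = sigma^2 theta_1 = 4 * (-0.123) = -0.492
  c_2 = 0
Equations for k = 0 and k = 1 (AR order 1):
  gamma(0) = phi_1 gamma(1) + c_0
  gamma(1) = phi_1 gamma(0) + c_1
Substituting the second into the first: gamma(0) (1 - phi_1^2) = c_0 + phi_1 c_1, so
  gamma(0) = (c_0 + phi_1 c_1) / (1 - phi_1^2) = (3.716116 + (0.7)(-0.492)) / (1 - (0.7)^2) = 3.371716 / 0.51 = 6.611208.
  gamma(1) = phi_1 gamma(0) + c_1 = (0.7)(6.611208) + (-0.492) = 4.135845.
For k = 2 (> q): gamma(2) = phi_1 gamma(1) = (0.7)(4.135845) = 2.895092.
Therefore gamma(2) = 2.8951 (to 4 decimal places).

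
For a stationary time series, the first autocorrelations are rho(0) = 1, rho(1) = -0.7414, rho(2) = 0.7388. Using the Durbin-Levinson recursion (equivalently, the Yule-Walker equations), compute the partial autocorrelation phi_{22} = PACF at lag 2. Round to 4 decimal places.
\phi_{22} = 0.4200

The PACF at lag k is phi_{kk}, the last component of the solution
to the Yule-Walker system G_k phi = r_k where
  (G_k)_{ij} = rho(|i - j|), (r_k)_i = rho(i), i,j = 1..k.
Equivalently, Durbin-Levinson gives phi_{kk} iteratively:
  phi_{11} = rho(1)
  phi_{kk} = [rho(k) - sum_{j=1..k-1} phi_{k-1,j} rho(k-j)]
            / [1 - sum_{j=1..k-1} phi_{k-1,j} rho(j)],
  phi_{k,j} = phi_{k-1,j} - phi_{kk} phi_{k-1,k-j},  j = 1..k-1.
Step k = 1:
  phi_11 = rho(1) = -0.7414.
Step k = 2:
  phi_22 = [rho(2) - phi_11 rho(1)] / [1 - phi_11 rho(1)] = [0.7388 - (-0.7414)(-0.7414)] / [1 - (-0.7414)(-0.7414)]
         = 0.18912604 / 0.45032604 = 0.42.
Therefore phi_{22} = 0.4200.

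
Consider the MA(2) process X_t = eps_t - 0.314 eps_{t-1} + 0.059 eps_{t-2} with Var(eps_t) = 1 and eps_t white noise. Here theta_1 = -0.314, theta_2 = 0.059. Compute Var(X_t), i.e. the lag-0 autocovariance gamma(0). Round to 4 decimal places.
\gamma(0) = 1.1021

For an MA(q) process X_t = eps_t + sum_i theta_i eps_{t-i} with
Var(eps_t) = sigma^2, the variance is
  gamma(0) = sigma^2 * (1 + sum_i theta_i^2).
  sum_i theta_i^2 = (-0.314)^2 + (0.059)^2 = 0.098596 + 0.003481 = 0.102077.
  gamma(0) = 1 * (1 + 0.102077) = 1 * 1.102077 = 1.102077, which rounds to 1.1021.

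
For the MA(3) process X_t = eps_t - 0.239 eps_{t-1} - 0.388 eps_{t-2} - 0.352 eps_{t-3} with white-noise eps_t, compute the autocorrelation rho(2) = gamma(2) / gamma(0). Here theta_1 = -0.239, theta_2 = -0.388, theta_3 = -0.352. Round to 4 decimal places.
\rho(2) = -0.2282

For an MA(q) process with theta_0 = 1, the autocovariance is
  gamma(k) = sigma^2 * sum_{i=0..q-k} theta_i * theta_{i+k},
and rho(k) = gamma(k) / gamma(0). Sigma^2 cancels.
  numerator   = (1)*(-0.388) + (-0.239)*(-0.352) = -0.303872.
  denominator = (1)^2 + (-0.239)^2 + (-0.388)^2 + (-0.352)^2 = 1.331569.
  rho(2) = -0.303872 / 1.331569 = -0.2282.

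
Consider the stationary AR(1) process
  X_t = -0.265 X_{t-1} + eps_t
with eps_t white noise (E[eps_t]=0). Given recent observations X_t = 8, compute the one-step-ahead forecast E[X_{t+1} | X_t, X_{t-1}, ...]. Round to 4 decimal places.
E[X_{t+1} \mid \mathcal F_t] = -2.1200

For an AR(p) model X_t = c + sum_i phi_i X_{t-i} + eps_t, the
one-step-ahead conditional mean is
  E[X_{t+1} | X_t, ...] = c + sum_i phi_i X_{t+1-i}.
Substitute known values:
  E[X_{t+1} | ...] = (-0.265) * (8)
                   = -2.1200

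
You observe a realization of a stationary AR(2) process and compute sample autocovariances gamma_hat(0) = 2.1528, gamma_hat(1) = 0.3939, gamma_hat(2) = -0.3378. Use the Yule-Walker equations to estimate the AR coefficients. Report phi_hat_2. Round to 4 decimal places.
\hat\phi_{2} = -0.1970

The Yule-Walker equations for an AR(p) process read, in matrix form,
  Gamma_p phi = r_p,   with   (Gamma_p)_{ij} = gamma(|i - j|),
                       (r_p)_i = gamma(i),   i,j = 1..p.
Substitute the sample gammas (Toeplitz matrix and right-hand side of size 2):
  Gamma_p = [[2.1528, 0.3939], [0.3939, 2.1528]]
  r_p     = [0.3939, -0.3378]
Written out:
  2.1528 phi_1 + 0.3939 phi_2 = 0.3939
  0.3939 phi_1 + 2.1528 phi_2 = -0.3378
Solve by Cramer's rule:
  det = gamma(0)^2 - gamma(1)^2 = (2.1528)^2 - (0.3939)^2 = 4.63454784 - 0.15515721 = 4.47939063
  phi_hat_1 = [gamma(1) gamma(0) - gamma(1) gamma(2)] / det = [(0.3939)(2.1528) - (0.3939)(-0.3378)] / 4.47939063 = 0.98104734 / 4.47939063 = 0.219
  phi_hat_2 = [gamma(0) gamma(2) - gamma(1)^2] / det = [(2.1528)(-0.3378) - (0.3939)^2] / 4.47939063 = -0.88237305 / 4.47939063 = -0.197
So phi_hat = [0.2190, -0.1970].
Therefore phi_hat_2 = -0.1970.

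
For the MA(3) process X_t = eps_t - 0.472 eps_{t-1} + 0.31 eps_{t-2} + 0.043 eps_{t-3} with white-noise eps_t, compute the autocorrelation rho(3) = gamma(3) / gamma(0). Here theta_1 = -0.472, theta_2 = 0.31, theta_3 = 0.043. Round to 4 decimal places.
\rho(3) = 0.0326

For an MA(q) process with theta_0 = 1, the autocovariance is
  gamma(k) = sigma^2 * sum_{i=0..q-k} theta_i * theta_{i+k},
and rho(k) = gamma(k) / gamma(0). Sigma^2 cancels.
  numerator   = (1)*(0.043) = 0.043.
  denominator = (1)^2 + (-0.472)^2 + (0.31)^2 + (0.043)^2 = 1.320733.
  rho(3) = 0.043 / 1.320733 = 0.0326.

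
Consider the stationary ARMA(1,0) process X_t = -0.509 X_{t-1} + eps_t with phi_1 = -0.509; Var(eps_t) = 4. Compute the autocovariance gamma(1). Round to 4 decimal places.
\gamma(1) = -2.7479

Multiply the model equation by X_{t-k} and take expectations. With theta_0 = psi_0 = 1 and psi_j the MA(infinity) weights, this gives
  gamma(k) - sum_i phi_i gamma(k-i) = c_k,
  c_k = sigma^2 * sum_{j=k..q} theta_j psi_{j-k}   (c_k = 0 for k > q),
using gamma(-m) = gamma(m).
Pure AR (q = 0): c_0 = sigma^2 = 4, c_k = 0 for k >= 1.
Equations for k = 0 and k = 1 (AR order 1):
  gamma(0) = phi_1 gamma(1) + c_0
  gamma(1) = phi_1 gamma(0) + c_1
Substituting the second into the first: gamma(0) (1 - phi_1^2) = c_0 + phi_1 c_1, so
  gamma(0) = c_0 / (1 - phi_1^2) = 4 / (1 - (-0.509)^2) = 4 / 0.740919 = 5.398701.
  gamma(1) = phi_1 gamma(0) = (-0.509)(5.398701) = -2.747939.
Therefore gamma(1) = -2.7479 (to 4 decimal places).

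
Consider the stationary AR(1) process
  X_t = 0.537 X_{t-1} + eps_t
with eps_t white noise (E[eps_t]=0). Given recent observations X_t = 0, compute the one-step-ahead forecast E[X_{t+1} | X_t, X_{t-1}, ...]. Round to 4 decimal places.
E[X_{t+1} \mid \mathcal F_t] = 0.0000

For an AR(p) model X_t = c + sum_i phi_i X_{t-i} + eps_t, the
one-step-ahead conditional mean is
  E[X_{t+1} | X_t, ...] = c + sum_i phi_i X_{t+1-i}.
Substitute known values:
  E[X_{t+1} | ...] = (0.537) * (0)
                   = 0.0000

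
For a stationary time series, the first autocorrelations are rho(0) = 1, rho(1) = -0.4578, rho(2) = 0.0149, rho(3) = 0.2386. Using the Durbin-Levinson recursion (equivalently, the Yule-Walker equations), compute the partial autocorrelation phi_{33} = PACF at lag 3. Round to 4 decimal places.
\phi_{33} = 0.1809

The PACF at lag k is phi_{kk}, the last component of the solution
to the Yule-Walker system G_k phi = r_k where
  (G_k)_{ij} = rho(|i - j|), (r_k)_i = rho(i), i,j = 1..k.
Equivalently, Durbin-Levinson gives phi_{kk} iteratively:
  phi_{11} = rho(1)
  phi_{kk} = [rho(k) - sum_{j=1..k-1} phi_{k-1,j} rho(k-j)]
            / [1 - sum_{j=1..k-1} phi_{k-1,j} rho(j)],
  phi_{k,j} = phi_{k-1,j} - phi_{kk} phi_{k-1,k-j},  j = 1..k-1.
Step k = 1:
  phi_11 = rho(1) = -0.4578.
Step k = 2:
  phi_22 = [rho(2) - phi_11 rho(1)] / [1 - phi_11 rho(1)] = [0.0149 - (-0.4578)(-0.4578)] / [1 - (-0.4578)(-0.4578)]
         = -0.19468084 / 0.79041916 = -0.246301.
  Update: phi_21 = phi_11 - phi_22 phi_11 = -0.4578 - (-0.246301)(-0.4578) = -0.570556.
Step k = 3:
  phi_33 = [rho(3) - phi_21 rho(2) - phi_22 rho(1)] / [1 - phi_21 rho(1) - phi_22 rho(2)]
    numerator   = 0.2386 - (-0.570556)(0.0149) - (-0.246301)(-0.4578) = 0.1343448
    denominator = 1 - (-0.570556)(-0.4578) - (-0.246301)(0.0149) = 0.74246912
  phi_33 = 0.1343448 / 0.74246912 = 0.1809.
Therefore phi_{33} = 0.1809.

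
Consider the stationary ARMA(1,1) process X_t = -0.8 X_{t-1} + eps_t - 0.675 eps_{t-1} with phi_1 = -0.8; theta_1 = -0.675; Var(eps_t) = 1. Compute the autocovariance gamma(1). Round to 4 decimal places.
\gamma(1) = -6.3097

Multiply the model equation by X_{t-k} and take expectations. With theta_0 = psi_0 = 1 and psi_j the MA(infinity) weights, this gives
  gamma(k) - sum_i phi_i gamma(k-i) = c_k,
  c_k = sigma^2 * sum_{j=k..q} theta_j psi_{j-k}   (c_k = 0 for k > q),
using gamma(-m) = gamma(m).
psi-weights needed (psi_j = theta_j + sum_i phi_i psi_{j-i}):
  psi_1 = theta_1 + phi_1 = -0.675 + (-0.8) = -1.475
Right-hand sides:
  c_0 = sigma^2 (1 + theta_1 psi_1) = 1 * (1 + (-0.675)(-1.475)) = 1 * 1.995625 = 1.995625
  c_1 = sigma^2 theta_1 = 1 * (-0.675) = -0.675
  c_2 = 0
Equations for k = 0 and k = 1 (AR order 1):
  gamma(0) = phi_1 gamma(1) + c_0
  gamma(1) = phi_1 gamma(0) + c_1
Substituting the second into the first: gamma(0) (1 - phi_1^2) = c_0 + phi_1 c_1, so
  gamma(0) = (c_0 + phi_1 c_1) / (1 - phi_1^2) = (1.995625 + (-0.8)(-0.675)) / (1 - (-0.8)^2) = 2.535625 / 0.36 = 7.043403.
  gamma(1) = phi_1 gamma(0) + c_1 = (-0.8)(7.043403) + (-0.675) = -6.309722.
Therefore gamma(1) = -6.3097 (to 4 decimal places).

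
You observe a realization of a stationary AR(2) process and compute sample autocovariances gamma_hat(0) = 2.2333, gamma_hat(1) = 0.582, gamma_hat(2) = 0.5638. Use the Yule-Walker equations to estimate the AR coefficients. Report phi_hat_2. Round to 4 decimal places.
\hat\phi_{2} = 0.1980

The Yule-Walker equations for an AR(p) process read, in matrix form,
  Gamma_p phi = r_p,   with   (Gamma_p)_{ij} = gamma(|i - j|),
                       (r_p)_i = gamma(i),   i,j = 1..p.
Substitute the sample gammas (Toeplitz matrix and right-hand side of size 2):
  Gamma_p = [[2.2333, 0.582], [0.582, 2.2333]]
  r_p     = [0.582, 0.5638]
Written out:
  2.2333 phi_1 + 0.582 phi_2 = 0.582
  0.582 phi_1 + 2.2333 phi_2 = 0.5638
Solve by Cramer's rule:
  det = gamma(0)^2 - gamma(1)^2 = (2.2333)^2 - (0.582)^2 = 4.98762889 - 0.338724 = 4.64890489
  phi_hat_1 = [gamma(1) gamma(0) - gamma(1) gamma(2)] / det = [(0.582)(2.2333) - (0.582)(0.5638)] / 4.64890489 = 0.971649 / 4.64890489 = 0.209
  phi_hat_2 = [gamma(0) gamma(2) - gamma(1)^2] / det = [(2.2333)(0.5638) - (0.582)^2] / 4.64890489 = 0.92041054 / 4.64890489 = 0.198
So phi_hat = [0.2090, 0.1980].
Therefore phi_hat_2 = 0.1980.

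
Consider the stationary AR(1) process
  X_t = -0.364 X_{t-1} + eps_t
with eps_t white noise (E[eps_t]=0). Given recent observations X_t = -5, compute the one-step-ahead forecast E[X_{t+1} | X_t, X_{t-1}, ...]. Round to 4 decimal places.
E[X_{t+1} \mid \mathcal F_t] = 1.8200

For an AR(p) model X_t = c + sum_i phi_i X_{t-i} + eps_t, the
one-step-ahead conditional mean is
  E[X_{t+1} | X_t, ...] = c + sum_i phi_i X_{t+1-i}.
Substitute known values:
  E[X_{t+1} | ...] = (-0.364) * (-5)
                   = 1.8200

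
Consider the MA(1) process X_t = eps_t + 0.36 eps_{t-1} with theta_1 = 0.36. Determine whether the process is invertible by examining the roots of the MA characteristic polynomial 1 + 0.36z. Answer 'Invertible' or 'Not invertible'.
\text{Invertible}

The MA(q) characteristic polynomial is P(z) = 1 + 0.36z.
Invertibility requires all roots to lie outside the unit circle, i.e. |z| > 1 for every root.
This is linear in z: 1 + (0.36) z = 0  =>  z = -1/(0.36) = -2.777778,  |z| = 2.777778.
Moduli of all roots: 2.7778.
All moduli strictly greater than 1? Yes.
Verdict: Invertible.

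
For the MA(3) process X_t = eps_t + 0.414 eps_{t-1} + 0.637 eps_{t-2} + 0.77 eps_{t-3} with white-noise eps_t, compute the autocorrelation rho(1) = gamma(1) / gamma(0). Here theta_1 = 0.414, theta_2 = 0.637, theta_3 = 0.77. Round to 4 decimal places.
\rho(1) = 0.5383

For an MA(q) process with theta_0 = 1, the autocovariance is
  gamma(k) = sigma^2 * sum_{i=0..q-k} theta_i * theta_{i+k},
and rho(k) = gamma(k) / gamma(0). Sigma^2 cancels.
  numerator   = (1)*(0.414) + (0.414)*(0.637) + (0.637)*(0.77) = 1.168208.
  denominator = (1)^2 + (0.414)^2 + (0.637)^2 + (0.77)^2 = 2.170065.
  rho(1) = 1.168208 / 2.170065 = 0.5383.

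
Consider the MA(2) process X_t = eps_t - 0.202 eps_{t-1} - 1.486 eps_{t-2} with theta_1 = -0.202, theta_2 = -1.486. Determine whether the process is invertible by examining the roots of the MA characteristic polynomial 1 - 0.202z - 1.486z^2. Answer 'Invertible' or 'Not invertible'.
\text{Not invertible}

The MA(q) characteristic polynomial is P(z) = 1 - 0.202z - 1.486z^2.
Invertibility requires all roots to lie outside the unit circle, i.e. |z| > 1 for every root.
Set 1 + (-0.202) z + (-1.486) z^2 = 0, i.e. a z^2 + b z + c = 0 with a = -1.486, b = -0.202, c = 1.
Discriminant D = b^2 - 4ac = (-0.202)^2 - 4*(-1.486)*1 = 0.040804 - (-5.944) = 5.984804.
D >= 0, so the roots are real: z = (-b +/- sqrt(D)) / (2a) = (0.202 +/- 2.446386) / (-2.972).
  z_1 = (0.202 + 2.446386) / (-2.972) = -0.8911,   |z_1| = 0.8911.
  z_2 = (0.202 - 2.446386) / (-2.972) = 0.7552,   |z_2| = 0.7552.
Moduli of all roots: 0.8911, 0.7552.
All moduli strictly greater than 1? No.
Verdict: Not invertible.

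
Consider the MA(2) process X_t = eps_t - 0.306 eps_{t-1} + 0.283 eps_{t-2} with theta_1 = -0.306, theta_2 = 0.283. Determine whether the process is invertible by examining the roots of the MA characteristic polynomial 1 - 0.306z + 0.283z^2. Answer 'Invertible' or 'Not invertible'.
\text{Invertible}

The MA(q) characteristic polynomial is P(z) = 1 - 0.306z + 0.283z^2.
Invertibility requires all roots to lie outside the unit circle, i.e. |z| > 1 for every root.
Set 1 + (-0.306) z + (0.283) z^2 = 0, i.e. a z^2 + b z + c = 0 with a = 0.283, b = -0.306, c = 1.
Discriminant D = b^2 - 4ac = (-0.306)^2 - 4*(0.283)*1 = 0.093636 - (1.132) = -1.038364.
D < 0, so the roots are the complex-conjugate pair z = (-b +/- i sqrt(-D)) / (2a) = 0.5406 +/- 1.8004i.
For a conjugate pair |z|^2 = z * conj(z) = (product of roots) = c/a = 1/(0.283) = 3.533569, so |z| = sqrt(3.533569) = 1.8798 for both roots.
Moduli of all roots: 1.8798, 1.8798.
All moduli strictly greater than 1? Yes.
Verdict: Invertible.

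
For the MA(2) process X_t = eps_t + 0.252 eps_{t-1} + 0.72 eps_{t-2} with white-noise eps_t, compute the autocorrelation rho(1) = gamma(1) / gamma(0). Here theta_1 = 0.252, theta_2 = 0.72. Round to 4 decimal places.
\rho(1) = 0.2740

For an MA(q) process with theta_0 = 1, the autocovariance is
  gamma(k) = sigma^2 * sum_{i=0..q-k} theta_i * theta_{i+k},
and rho(k) = gamma(k) / gamma(0). Sigma^2 cancels.
  numerator   = (1)*(0.252) + (0.252)*(0.72) = 0.43344.
  denominator = (1)^2 + (0.252)^2 + (0.72)^2 = 1.581904.
  rho(1) = 0.43344 / 1.581904 = 0.2740.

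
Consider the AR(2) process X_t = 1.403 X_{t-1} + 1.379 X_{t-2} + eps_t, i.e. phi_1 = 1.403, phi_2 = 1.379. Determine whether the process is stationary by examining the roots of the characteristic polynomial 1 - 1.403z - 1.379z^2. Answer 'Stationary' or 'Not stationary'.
\text{Not stationary}

The AR(p) characteristic polynomial is P(z) = 1 - 1.403z - 1.379z^2.
Stationarity requires all roots to lie outside the unit circle, i.e. |z| > 1 for every root.
Set 1 + (-1.403) z + (-1.379) z^2 = 0, i.e. a z^2 + b z + c = 0 with a = -1.379, b = -1.403, c = 1.
Discriminant D = b^2 - 4ac = (-1.403)^2 - 4*(-1.379)*1 = 1.968409 - (-5.516) = 7.484409.
D >= 0, so the roots are real: z = (-b +/- sqrt(D)) / (2a) = (1.403 +/- 2.735765) / (-2.758).
  z_1 = (1.403 + 2.735765) / (-2.758) = -1.5006,   |z_1| = 1.5006.
  z_2 = (1.403 - 2.735765) / (-2.758) = 0.4832,   |z_2| = 0.4832.
Moduli of all roots: 1.5006, 0.4832.
All moduli strictly greater than 1? No.
Verdict: Not stationary.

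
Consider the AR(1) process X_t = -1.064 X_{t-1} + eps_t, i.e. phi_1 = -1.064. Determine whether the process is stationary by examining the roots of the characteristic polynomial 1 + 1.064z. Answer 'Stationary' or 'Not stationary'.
\text{Not stationary}

The AR(p) characteristic polynomial is P(z) = 1 + 1.064z.
Stationarity requires all roots to lie outside the unit circle, i.e. |z| > 1 for every root.
This is linear in z: 1 + (1.064) z = 0  =>  z = -1/(1.064) = -0.93985,  |z| = 0.93985.
Moduli of all roots: 0.9398.
All moduli strictly greater than 1? No.
Verdict: Not stationary.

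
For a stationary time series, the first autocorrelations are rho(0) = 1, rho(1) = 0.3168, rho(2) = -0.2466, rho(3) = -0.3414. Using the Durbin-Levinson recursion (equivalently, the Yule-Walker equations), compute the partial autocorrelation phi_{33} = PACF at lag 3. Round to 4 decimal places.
\phi_{33} = -0.1449

The PACF at lag k is phi_{kk}, the last component of the solution
to the Yule-Walker system G_k phi = r_k where
  (G_k)_{ij} = rho(|i - j|), (r_k)_i = rho(i), i,j = 1..k.
Equivalently, Durbin-Levinson gives phi_{kk} iteratively:
  phi_{11} = rho(1)
  phi_{kk} = [rho(k) - sum_{j=1..k-1} phi_{k-1,j} rho(k-j)]
            / [1 - sum_{j=1..k-1} phi_{k-1,j} rho(j)],
  phi_{k,j} = phi_{k-1,j} - phi_{kk} phi_{k-1,k-j},  j = 1..k-1.
Step k = 1:
  phi_11 = rho(1) = 0.3168.
Step k = 2:
  phi_22 = [rho(2) - phi_11 rho(1)] / [1 - phi_11 rho(1)] = [-0.2466 - (0.3168)(0.3168)] / [1 - (0.3168)(0.3168)]
         = -0.34696224 / 0.89963776 = -0.385669.
  Update: phi_21 = phi_11 - phi_22 phi_11 = 0.3168 - (-0.385669)(0.3168) = 0.43898.
Step k = 3:
  phi_33 = [rho(3) - phi_21 rho(2) - phi_22 rho(1)] / [1 - phi_21 rho(1) - phi_22 rho(2)]
    numerator   = -0.3414 - (0.43898)(-0.2466) - (-0.385669)(0.3168) = -0.11096768
    denominator = 1 - (0.43898)(0.3168) - (-0.385669)(-0.2466) = 0.76582524
  phi_33 = -0.11096768 / 0.76582524 = -0.1449.
Therefore phi_{33} = -0.1449.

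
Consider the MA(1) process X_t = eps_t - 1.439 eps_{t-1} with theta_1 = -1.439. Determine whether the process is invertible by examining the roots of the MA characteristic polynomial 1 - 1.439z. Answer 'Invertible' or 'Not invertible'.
\text{Not invertible}

The MA(q) characteristic polynomial is P(z) = 1 - 1.439z.
Invertibility requires all roots to lie outside the unit circle, i.e. |z| > 1 for every root.
This is linear in z: 1 + (-1.439) z = 0  =>  z = -1/(-1.439) = 0.694927,  |z| = 0.694927.
Moduli of all roots: 0.6949.
All moduli strictly greater than 1? No.
Verdict: Not invertible.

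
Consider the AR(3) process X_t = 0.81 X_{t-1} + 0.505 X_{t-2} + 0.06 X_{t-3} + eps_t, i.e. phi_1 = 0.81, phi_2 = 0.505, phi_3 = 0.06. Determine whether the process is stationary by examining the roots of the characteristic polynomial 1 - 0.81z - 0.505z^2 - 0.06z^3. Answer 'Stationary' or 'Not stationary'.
\text{Not stationary}

The AR(p) characteristic polynomial is P(z) = 1 - 0.81z - 0.505z^2 - 0.06z^3.
Stationarity requires all roots to lie outside the unit circle, i.e. |z| > 1 for every root.
Degree 3: look for a simple real root z0 first, then factor out (1 - z/z0) and solve the remaining quadratic.
Testing z0 = -4: P(-4) = 1 + (-0.81)(-4) + (-0.505)(-4)^2 + (-0.06)(-4)^3
  = 1 + (3.24) + (-8.08) + (3.84) = 0.  So z_0 = -4 is a root, |z_0| = 4.
Divide out the factor (1 + 0.25 z) = (1 - z/z0) (since 1/z0 = -0.25):
  P(z) = (1 + 0.25 z)(1 + (-1.06) z + (-0.24) z^2)
  [check: z-coef -1.06 - (-0.25) = -0.81; z^2-coef -0.24 - (-0.25)(-1.06) = -0.505; z^3-coef -(-0.25)(-0.24) = -0.06.]
Remaining roots from the quadratic factor 1 + (-1.06) z + (-0.24) z^2:
  Set 1 + (-1.06) z + (-0.24) z^2 = 0, i.e. a z^2 + b z + c = 0 with a = -0.24, b = -1.06, c = 1.
  Discriminant D = b^2 - 4ac = (-1.06)^2 - 4*(-0.24)*1 = 1.1236 - (-0.96) = 2.0836.
  D >= 0, so the roots are real: z = (-b +/- sqrt(D)) / (2a) = (1.06 +/- 1.443468) / (-0.48).
    z_1 = (1.06 + 1.443468) / (-0.48) = -5.2156,   |z_1| = 5.2156.
    z_2 = (1.06 - 1.443468) / (-0.48) = 0.7989,   |z_2| = 0.7989.
Moduli of all roots: 4.0000, 5.2156, 0.7989.
All moduli strictly greater than 1? No.
Verdict: Not stationary.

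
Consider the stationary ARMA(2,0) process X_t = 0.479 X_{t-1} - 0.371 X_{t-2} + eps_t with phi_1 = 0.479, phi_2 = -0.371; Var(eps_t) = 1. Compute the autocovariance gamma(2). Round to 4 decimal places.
\gamma(2) = -0.2690

Multiply the model equation by X_{t-k} and take expectations. With theta_0 = psi_0 = 1 and psi_j the MA(infinity) weights, this gives
  gamma(k) - sum_i phi_i gamma(k-i) = c_k,
  c_k = sigma^2 * sum_{j=k..q} theta_j psi_{j-k}   (c_k = 0 for k > q),
using gamma(-m) = gamma(m).
Pure AR (q = 0): c_0 = sigma^2 = 1, c_k = 0 for k >= 1.
Equations for k = 0, 1, 2 (AR order 2, c_2 = 0):
  (E0) gamma(0) = phi_1 gamma(1) + phi_2 gamma(2) + c_0
  (E1) gamma(1) = phi_1 gamma(0) + phi_2 gamma(1) + c_1
  (E2) gamma(2) = phi_1 gamma(1) + phi_2 gamma(0)
From (E1): gamma(1) = A gamma(0) + B with
  A = phi_1 / (1 - phi_2) = 0.479 / 1.371 = 0.34938,   B = c_1 / (1 - phi_2) = 0 / 1.371 = 0.
Insert (E2) into (E0): gamma(0) (1 - phi_2^2) = phi_1 (1 + phi_2) gamma(1) + c_0.
  phi_1 (1 + phi_2) = (0.479)(0.629) = 0.301291,   1 - phi_2^2 = 0.862359.
Replace gamma(1) by A gamma(0) + B and collect gamma(0):
  gamma(0) [0.862359 - (0.301291)(0.34938)] = c_0 = 1
  gamma(0) * 0.757094 = 1
  gamma(0) = 1 / 0.757094 = 1.32084.
  gamma(1) = A gamma(0) = (0.34938)(1.32084) = 0.461475.
  gamma(2) = phi_1 gamma(1) + phi_2 gamma(0) = (0.479)(0.461475) + (-0.371)(1.32084) = -0.268985.
Therefore gamma(2) = -0.2690 (to 4 decimal places).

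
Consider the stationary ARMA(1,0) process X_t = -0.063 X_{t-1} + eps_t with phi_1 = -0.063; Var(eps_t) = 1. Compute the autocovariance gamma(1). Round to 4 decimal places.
\gamma(1) = -0.0633

Multiply the model equation by X_{t-k} and take expectations. With theta_0 = psi_0 = 1 and psi_j the MA(infinity) weights, this gives
  gamma(k) - sum_i phi_i gamma(k-i) = c_k,
  c_k = sigma^2 * sum_{j=k..q} theta_j psi_{j-k}   (c_k = 0 for k > q),
using gamma(-m) = gamma(m).
Pure AR (q = 0): c_0 = sigma^2 = 1, c_k = 0 for k >= 1.
Equations for k = 0 and k = 1 (AR order 1):
  gamma(0) = phi_1 gamma(1) + c_0
  gamma(1) = phi_1 gamma(0) + c_1
Substituting the second into the first: gamma(0) (1 - phi_1^2) = c_0 + phi_1 c_1, so
  gamma(0) = c_0 / (1 - phi_1^2) = 1 / (1 - (-0.063)^2) = 1 / 0.996031 = 1.003985.
  gamma(1) = phi_1 gamma(0) = (-0.063)(1.003985) = -0.063251.
Therefore gamma(1) = -0.0633 (to 4 decimal places).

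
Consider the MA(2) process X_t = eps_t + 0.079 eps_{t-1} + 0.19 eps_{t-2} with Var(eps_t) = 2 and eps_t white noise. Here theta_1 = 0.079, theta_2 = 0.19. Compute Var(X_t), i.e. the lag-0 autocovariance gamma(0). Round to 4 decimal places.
\gamma(0) = 2.0847

For an MA(q) process X_t = eps_t + sum_i theta_i eps_{t-i} with
Var(eps_t) = sigma^2, the variance is
  gamma(0) = sigma^2 * (1 + sum_i theta_i^2).
  sum_i theta_i^2 = (0.079)^2 + (0.19)^2 = 0.006241 + 0.0361 = 0.042341.
  gamma(0) = 2 * (1 + 0.042341) = 2 * 1.042341 = 2.084682, which rounds to 2.0847.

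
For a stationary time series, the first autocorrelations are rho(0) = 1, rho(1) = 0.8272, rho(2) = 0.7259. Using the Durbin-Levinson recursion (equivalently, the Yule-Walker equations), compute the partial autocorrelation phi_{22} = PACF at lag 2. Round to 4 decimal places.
\phi_{22} = 0.1319

The PACF at lag k is phi_{kk}, the last component of the solution
to the Yule-Walker system G_k phi = r_k where
  (G_k)_{ij} = rho(|i - j|), (r_k)_i = rho(i), i,j = 1..k.
Equivalently, Durbin-Levinson gives phi_{kk} iteratively:
  phi_{11} = rho(1)
  phi_{kk} = [rho(k) - sum_{j=1..k-1} phi_{k-1,j} rho(k-j)]
            / [1 - sum_{j=1..k-1} phi_{k-1,j} rho(j)],
  phi_{k,j} = phi_{k-1,j} - phi_{kk} phi_{k-1,k-j},  j = 1..k-1.
Step k = 1:
  phi_11 = rho(1) = 0.8272.
Step k = 2:
  phi_22 = [rho(2) - phi_11 rho(1)] / [1 - phi_11 rho(1)] = [0.7259 - (0.8272)(0.8272)] / [1 - (0.8272)(0.8272)]
         = 0.04164016 / 0.31574016 = 0.1319.
Therefore phi_{22} = 0.1319.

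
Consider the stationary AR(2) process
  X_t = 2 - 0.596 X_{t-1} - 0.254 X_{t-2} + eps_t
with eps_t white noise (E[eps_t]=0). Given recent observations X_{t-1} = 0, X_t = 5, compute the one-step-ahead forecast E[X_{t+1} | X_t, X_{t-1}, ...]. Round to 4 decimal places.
E[X_{t+1} \mid \mathcal F_t] = -0.9800

For an AR(p) model X_t = c + sum_i phi_i X_{t-i} + eps_t, the
one-step-ahead conditional mean is
  E[X_{t+1} | X_t, ...] = c + sum_i phi_i X_{t+1-i}.
Substitute known values:
  E[X_{t+1} | ...] = 2 + (-0.596) * (5) + (-0.254) * (0)
                   = -0.9800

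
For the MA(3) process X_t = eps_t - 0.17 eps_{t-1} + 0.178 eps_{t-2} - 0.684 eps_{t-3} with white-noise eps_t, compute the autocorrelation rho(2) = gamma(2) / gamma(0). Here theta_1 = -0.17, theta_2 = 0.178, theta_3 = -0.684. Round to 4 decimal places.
\rho(2) = 0.1925

For an MA(q) process with theta_0 = 1, the autocovariance is
  gamma(k) = sigma^2 * sum_{i=0..q-k} theta_i * theta_{i+k},
and rho(k) = gamma(k) / gamma(0). Sigma^2 cancels.
  numerator   = (1)*(0.178) + (-0.17)*(-0.684) = 0.29428.
  denominator = (1)^2 + (-0.17)^2 + (0.178)^2 + (-0.684)^2 = 1.52844.
  rho(2) = 0.29428 / 1.52844 = 0.1925.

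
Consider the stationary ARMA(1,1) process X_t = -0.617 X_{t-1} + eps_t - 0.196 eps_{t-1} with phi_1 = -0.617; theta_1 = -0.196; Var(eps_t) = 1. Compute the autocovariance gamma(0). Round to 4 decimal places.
\gamma(0) = 2.0673

Multiply the model equation by X_{t-k} and take expectations. With theta_0 = psi_0 = 1 and psi_j the MA(infinity) weights, this gives
  gamma(k) - sum_i phi_i gamma(k-i) = c_k,
  c_k = sigma^2 * sum_{j=k..q} theta_j psi_{j-k}   (c_k = 0 for k > q),
using gamma(-m) = gamma(m).
psi-weights needed (psi_j = theta_j + sum_i phi_i psi_{j-i}):
  psi_1 = theta_1 + phi_1 = -0.196 + (-0.617) = -0.813
Right-hand sides:
  c_0 = sigma^2 (1 + theta_1 psi_1) = 1 * (1 + (-0.196)(-0.813)) = 1 * 1.159348 = 1.159348
  c_1 = sigma^2 theta_1 = 1 * (-0.196) = -0.196
  c_2 = 0
Equations for k = 0 and k = 1 (AR order 1):
  gamma(0) = phi_1 gamma(1) + c_0
  gamma(1) = phi_1 gamma(0) + c_1
Substituting the second into the first: gamma(0) (1 - phi_1^2) = c_0 + phi_1 c_1, so
  gamma(0) = (c_0 + phi_1 c_1) / (1 - phi_1^2) = (1.159348 + (-0.617)(-0.196)) / (1 - (-0.617)^2) = 1.28028 / 0.619311 = 2.067265.
Therefore gamma(0) = 2.0673 (to 4 decimal places).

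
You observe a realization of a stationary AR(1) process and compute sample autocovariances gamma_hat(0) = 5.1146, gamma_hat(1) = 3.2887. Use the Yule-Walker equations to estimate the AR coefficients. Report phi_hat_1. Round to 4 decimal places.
\hat\phi_{1} = 0.6430

The Yule-Walker equations for an AR(p) process read, in matrix form,
  Gamma_p phi = r_p,   with   (Gamma_p)_{ij} = gamma(|i - j|),
                       (r_p)_i = gamma(i),   i,j = 1..p.
Substitute the sample gammas (Toeplitz matrix and right-hand side of size 1):
  Gamma_p = [[5.1146]]
  r_p     = [3.2887]
With p = 1 this is the single equation gamma(0) phi_1 = gamma(1):
  phi_hat_1 = gamma(1) / gamma(0) = 3.2887 / 5.1146 = 0.6430.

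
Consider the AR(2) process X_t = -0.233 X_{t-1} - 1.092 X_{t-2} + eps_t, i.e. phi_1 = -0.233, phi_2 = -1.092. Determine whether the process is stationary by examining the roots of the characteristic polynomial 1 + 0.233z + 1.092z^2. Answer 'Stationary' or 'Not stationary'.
\text{Not stationary}

The AR(p) characteristic polynomial is P(z) = 1 + 0.233z + 1.092z^2.
Stationarity requires all roots to lie outside the unit circle, i.e. |z| > 1 for every root.
Set 1 + (0.233) z + (1.092) z^2 = 0, i.e. a z^2 + b z + c = 0 with a = 1.092, b = 0.233, c = 1.
Discriminant D = b^2 - 4ac = (0.233)^2 - 4*(1.092)*1 = 0.054289 - (4.368) = -4.313711.
D < 0, so the roots are the complex-conjugate pair z = (-b +/- i sqrt(-D)) / (2a) = -0.1067 +/- 0.951i.
For a conjugate pair |z|^2 = z * conj(z) = (product of roots) = c/a = 1/(1.092) = 0.915751, so |z| = sqrt(0.915751) = 0.9569 for both roots.
Moduli of all roots: 0.9569, 0.9569.
All moduli strictly greater than 1? No.
Verdict: Not stationary.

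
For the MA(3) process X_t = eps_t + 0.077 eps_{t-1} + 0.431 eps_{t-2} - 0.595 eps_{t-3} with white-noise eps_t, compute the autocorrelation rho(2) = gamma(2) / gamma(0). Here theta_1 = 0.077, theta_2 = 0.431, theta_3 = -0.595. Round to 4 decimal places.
\rho(2) = 0.2492

For an MA(q) process with theta_0 = 1, the autocovariance is
  gamma(k) = sigma^2 * sum_{i=0..q-k} theta_i * theta_{i+k},
and rho(k) = gamma(k) / gamma(0). Sigma^2 cancels.
  numerator   = (1)*(0.431) + (0.077)*(-0.595) = 0.385185.
  denominator = (1)^2 + (0.077)^2 + (0.431)^2 + (-0.595)^2 = 1.545715.
  rho(2) = 0.385185 / 1.545715 = 0.2492.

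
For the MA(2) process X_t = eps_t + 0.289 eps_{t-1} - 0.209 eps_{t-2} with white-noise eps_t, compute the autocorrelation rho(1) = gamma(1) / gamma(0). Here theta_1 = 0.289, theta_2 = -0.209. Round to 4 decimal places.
\rho(1) = 0.2028

For an MA(q) process with theta_0 = 1, the autocovariance is
  gamma(k) = sigma^2 * sum_{i=0..q-k} theta_i * theta_{i+k},
and rho(k) = gamma(k) / gamma(0). Sigma^2 cancels.
  numerator   = (1)*(0.289) + (0.289)*(-0.209) = 0.228599.
  denominator = (1)^2 + (0.289)^2 + (-0.209)^2 = 1.127202.
  rho(1) = 0.228599 / 1.127202 = 0.2028.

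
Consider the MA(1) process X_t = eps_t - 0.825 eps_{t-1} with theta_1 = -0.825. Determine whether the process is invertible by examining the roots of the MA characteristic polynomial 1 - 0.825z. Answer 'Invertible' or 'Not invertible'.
\text{Invertible}

The MA(q) characteristic polynomial is P(z) = 1 - 0.825z.
Invertibility requires all roots to lie outside the unit circle, i.e. |z| > 1 for every root.
This is linear in z: 1 + (-0.825) z = 0  =>  z = -1/(-0.825) = 1.212121,  |z| = 1.212121.
Moduli of all roots: 1.2121.
All moduli strictly greater than 1? Yes.
Verdict: Invertible.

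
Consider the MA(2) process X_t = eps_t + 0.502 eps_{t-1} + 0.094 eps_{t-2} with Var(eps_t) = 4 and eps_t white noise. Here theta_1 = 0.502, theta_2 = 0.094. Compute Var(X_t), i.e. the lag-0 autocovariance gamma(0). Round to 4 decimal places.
\gamma(0) = 5.0434

For an MA(q) process X_t = eps_t + sum_i theta_i eps_{t-i} with
Var(eps_t) = sigma^2, the variance is
  gamma(0) = sigma^2 * (1 + sum_i theta_i^2).
  sum_i theta_i^2 = (0.502)^2 + (0.094)^2 = 0.252004 + 0.008836 = 0.26084.
  gamma(0) = 4 * (1 + 0.26084) = 4 * 1.26084 = 5.04336, which rounds to 5.0434.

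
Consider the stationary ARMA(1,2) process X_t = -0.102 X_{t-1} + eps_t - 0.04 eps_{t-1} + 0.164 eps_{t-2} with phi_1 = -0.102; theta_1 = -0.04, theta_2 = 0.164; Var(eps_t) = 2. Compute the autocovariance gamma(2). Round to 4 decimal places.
\gamma(2) = 0.3628

Multiply the model equation by X_{t-k} and take expectations. With theta_0 = psi_0 = 1 and psi_j the MA(infinity) weights, this gives
  gamma(k) - sum_i phi_i gamma(k-i) = c_k,
  c_k = sigma^2 * sum_{j=k..q} theta_j psi_{j-k}   (c_k = 0 for k > q),
using gamma(-m) = gamma(m).
psi-weights needed (psi_j = theta_j + sum_i phi_i psi_{j-i}):
  psi_1 = theta_1 + phi_1 = -0.04 + (-0.102) = -0.142
  psi_2 = theta_2 + phi_1 psi_1 = 0.164 + (-0.102)(-0.142) = 0.178484
Right-hand sides:
  c_0 = sigma^2 (1 + theta_1 psi_1 + theta_2 psi_2) = 2 * (1 + (-0.04)(-0.142) + (0.164)(0.178484)) = 2 * 1.034951 = 2.069903
  c_1 = sigma^2 (theta_1 + theta_2 psi_1) = 2 * (-0.04 + (0.164)(-0.142)) = -0.126576
  c_2 = sigma^2 theta_2 = 2 * (0.164) = 0.328
Equations for k = 0 and k = 1 (AR order 1):
  gamma(0) = phi_1 gamma(1) + c_0
  gamma(1) = phi_1 gamma(0) + c_1
Substituting the second into the first: gamma(0) (1 - phi_1^2) = c_0 + phi_1 c_1, so
  gamma(0) = (c_0 + phi_1 c_1) / (1 - phi_1^2) = (2.069903 + (-0.102)(-0.126576)) / (1 - (-0.102)^2) = 2.082814 / 0.989596 = 2.104711.
  gamma(1) = phi_1 gamma(0) + c_1 = (-0.102)(2.104711) + (-0.126576) = -0.341257.
For k = 2: gamma(2) = phi_1 gamma(1) + c_2
  = (-0.102)(-0.341257) + (0.328) = 0.362808.
Therefore gamma(2) = 0.3628 (to 4 decimal places).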